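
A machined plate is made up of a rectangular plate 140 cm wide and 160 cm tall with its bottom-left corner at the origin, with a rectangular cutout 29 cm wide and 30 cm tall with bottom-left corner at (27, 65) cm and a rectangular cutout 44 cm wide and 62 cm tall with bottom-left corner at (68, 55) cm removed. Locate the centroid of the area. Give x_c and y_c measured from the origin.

x_c = 68.42 cm, y_c = 79.13 cm

plate: A = 140 × 160 = 22400.00, centroid at (70.00, 80.00).
hole 1: A = −(29 × 30) = -870.00, centroid at (41.50, 80.00).
hole 2: A = −(44 × 62) = -2728.00, centroid at (90.00, 86.00).
ΣA = 18802.00 cm²
ΣAx_c = (22400.00)(70.00) + (-870.00)(41.50) + (-2728.00)(90.00) = 1286375.00 cm³
ΣAy_c = (22400.00)(80.00) + (-870.00)(80.00) + (-2728.00)(86.00) = 1487792.00 cm³
x_c = 1286375.00 / 18802.00 = 68.42 cm
y_c = 1487792.00 / 18802.00 = 79.13 cm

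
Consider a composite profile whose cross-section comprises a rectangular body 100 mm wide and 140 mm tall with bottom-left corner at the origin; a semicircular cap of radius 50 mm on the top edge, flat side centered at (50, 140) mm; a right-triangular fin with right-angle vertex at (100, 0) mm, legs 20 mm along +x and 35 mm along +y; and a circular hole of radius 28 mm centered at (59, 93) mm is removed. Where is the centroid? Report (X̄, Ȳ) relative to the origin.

rectangular body: A = 100 × 140 = 14000.00, centroid at (50.00, 70.00).
semicircular top: A = ½π·50² = 3926.99, centroid at (50.00, 161.22).
triangular fin: A = ½·20·35 = 350.00, centroid at (106.67, 11.67).
hole: A = −π·28² = -2463.01, centroid at (59.00, 93.00).
ΣA = 15813.98 mm², ΣAX̄ = 788365.36 mm³, ΣAȲ = 1388135.58 mm³.
X̄ = 788365.36/15813.98 = 49.85 mm; Ȳ = 1388135.58/15813.98 = 87.78 mm.

X̄ = 49.85 mm, Ȳ = 87.78 mm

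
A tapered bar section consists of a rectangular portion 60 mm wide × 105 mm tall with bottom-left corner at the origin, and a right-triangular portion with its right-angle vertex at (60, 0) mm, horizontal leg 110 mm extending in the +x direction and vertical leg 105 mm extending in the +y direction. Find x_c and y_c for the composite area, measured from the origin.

Part | A | x̄ᵢ | ȳᵢ | A·x̄ᵢ | A·ȳᵢ
rectangular portion | 6300.00 | 30.00 | 52.50 | 189000.00 | 330750.00
triangular portion | 5775.00 | 96.67 | 35.00 | 558250.00 | 202125.00
Σ | 12075.00 |  |  | 747250.00 | 532875.00
x_c = 747250.00 / 12075.00 = 61.88 mm
y_c = 532875.00 / 12075.00 = 44.13 mm

x_c = 61.88 mm, y_c = 44.13 mm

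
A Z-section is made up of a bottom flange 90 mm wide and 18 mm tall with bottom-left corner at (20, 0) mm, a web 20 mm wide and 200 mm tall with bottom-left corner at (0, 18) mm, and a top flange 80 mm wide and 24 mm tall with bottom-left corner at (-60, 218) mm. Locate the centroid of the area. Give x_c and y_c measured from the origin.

Part | A | x̄ᵢ | ȳᵢ | A·x̄ᵢ | A·ȳᵢ
bottom flange | 1620.00 | 65.00 | 9.00 | 105300.00 | 14580.00
web | 4000.00 | 10.00 | 118.00 | 40000.00 | 472000.00
top flange | 1920.00 | -20.00 | 230.00 | -38400.00 | 441600.00
Σ | 7540.00 |  |  | 106900.00 | 928180.00
x_c = 106900.00 / 7540.00 = 14.18 mm
y_c = 928180.00 / 7540.00 = 123.10 mm

x_c = 14.18 mm, y_c = 123.10 mm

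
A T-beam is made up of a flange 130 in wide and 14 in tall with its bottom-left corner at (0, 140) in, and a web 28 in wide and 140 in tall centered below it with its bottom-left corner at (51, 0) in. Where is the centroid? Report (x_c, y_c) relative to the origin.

web: A = 28 × 140 = 3920.00, centroid at (65.00, 70.00).
flange: A = 130 × 14 = 1820.00, centroid at (65.00, 147.00).
ΣA = 5740.00 in²
ΣAx_c = (3920.00)(65.00) + (1820.00)(65.00) = 373100.00 in³
ΣAy_c = (3920.00)(70.00) + (1820.00)(147.00) = 541940.00 in³
x_c = 373100.00 / 5740.00 = 65.00 in
y_c = 541940.00 / 5740.00 = 94.41 in

x_c = 65.00 in, y_c = 94.41 in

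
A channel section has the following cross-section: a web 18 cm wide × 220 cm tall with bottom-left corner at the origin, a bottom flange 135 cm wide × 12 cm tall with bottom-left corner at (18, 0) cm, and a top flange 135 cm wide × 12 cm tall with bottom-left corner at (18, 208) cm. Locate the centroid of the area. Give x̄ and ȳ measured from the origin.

web: A = 18 × 220 = 3960.00, centroid at (9.00, 110.00).
bottom flange: A = 135 × 12 = 1620.00, centroid at (85.50, 6.00).
top flange: A = 135 × 12 = 1620.00, centroid at (85.50, 214.00).
ΣA = 7200.00 cm², ΣAx̄ = 312660.00 cm³, ΣAȳ = 792000.00 cm³.
x̄ = 312660.00/7200.00 = 43.42 cm; ȳ = 792000.00/7200.00 = 110.00 cm.

x̄ = 43.42 cm, ȳ = 110.00 cm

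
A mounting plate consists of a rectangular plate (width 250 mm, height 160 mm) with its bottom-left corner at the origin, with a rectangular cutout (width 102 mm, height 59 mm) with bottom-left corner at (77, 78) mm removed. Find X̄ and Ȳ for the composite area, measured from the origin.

plate: A = 250 × 160 = 40000.00, centroid at (125.00, 80.00).
hole: A = −(102 × 59) = -6018.00, centroid at (128.00, 107.50).
ΣA = 33982.00 mm², ΣAX̄ = 4229696.00 mm³, ΣAȲ = 2553065.00 mm³.
X̄ = 4229696.00/33982.00 = 124.47 mm; Ȳ = 2553065.00/33982.00 = 75.13 mm.

X̄ = 124.47 mm, Ȳ = 75.13 mm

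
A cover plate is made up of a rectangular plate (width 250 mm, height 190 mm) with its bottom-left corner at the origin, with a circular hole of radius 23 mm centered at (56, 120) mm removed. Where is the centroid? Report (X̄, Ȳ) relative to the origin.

X̄ = 127.50 mm, Ȳ = 94.09 mm

plate: A = 250 × 190 = 47500.00, centroid at (125.00, 95.00).
hole: A = −π·23² = -1661.90, centroid at (56.00, 120.00).
ΣA = 45838.10 mm², ΣAX̄ = 5844433.46 mm³, ΣAȲ = 4313071.70 mm³.
X̄ = 5844433.46/45838.10 = 127.50 mm; Ȳ = 4313071.70/45838.10 = 94.09 mm.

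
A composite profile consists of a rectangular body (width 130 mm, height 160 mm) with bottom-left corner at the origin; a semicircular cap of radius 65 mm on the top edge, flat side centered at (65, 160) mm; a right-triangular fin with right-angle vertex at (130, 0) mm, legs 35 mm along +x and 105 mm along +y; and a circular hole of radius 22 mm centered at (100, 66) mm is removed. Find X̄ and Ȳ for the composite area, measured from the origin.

Part | A | x̄ᵢ | ȳᵢ | A·x̄ᵢ | A·ȳᵢ
rectangular body | 20800.00 | 65.00 | 80.00 | 1352000.00 | 1664000.00
semicircular top | 6636.61 | 65.00 | 187.59 | 431379.94 | 1244941.65
triangular fin | 1837.50 | 141.67 | 35.00 | 260312.50 | 64312.50
hole | -1520.53 | 100.00 | 66.00 | -152053.08 | -100355.04
Σ | 27753.58 |  |  | 1891639.36 | 2872899.11
X̄ = 1891639.36 / 27753.58 = 68.16 mm
Ȳ = 2872899.11 / 27753.58 = 103.51 mm

X̄ = 68.16 mm, Ȳ = 103.51 mm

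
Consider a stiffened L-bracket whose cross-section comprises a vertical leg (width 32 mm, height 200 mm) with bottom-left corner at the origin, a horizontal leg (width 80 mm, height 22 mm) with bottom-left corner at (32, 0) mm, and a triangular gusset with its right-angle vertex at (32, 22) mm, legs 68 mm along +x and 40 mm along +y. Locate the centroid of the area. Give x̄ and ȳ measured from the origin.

Part | A | x̄ᵢ | ȳᵢ | A·x̄ᵢ | A·ȳᵢ
vertical leg | 6400.00 | 16.00 | 100.00 | 102400.00 | 640000.00
horizontal leg | 1760.00 | 72.00 | 11.00 | 126720.00 | 19360.00
gusset | 1360.00 | 54.67 | 35.33 | 74346.67 | 48053.33
Σ | 9520.00 |  |  | 303466.67 | 707413.33
x̄ = 303466.67 / 9520.00 = 31.88 mm
ȳ = 707413.33 / 9520.00 = 74.31 mm

x̄ = 31.88 mm, ȳ = 74.31 mm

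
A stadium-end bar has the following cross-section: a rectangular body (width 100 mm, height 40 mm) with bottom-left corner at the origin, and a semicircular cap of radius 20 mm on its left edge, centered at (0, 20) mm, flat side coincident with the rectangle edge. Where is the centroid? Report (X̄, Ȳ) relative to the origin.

X̄ = 42.06 mm, Ȳ = 20.00 mm

rectangular body: A = 100 × 40 = 4000.00, centroid at (50.00, 20.00).
semicircular end: A = ½π·20² = 628.32, centroid at (-8.49, 20.00).
ΣA = 4628.32 mm²
ΣAX̄ = (4000.00)(50.00) + (628.32)(-8.49) = 194666.67 mm³
ΣAȲ = (4000.00)(20.00) + (628.32)(20.00) = 92566.37 mm³
X̄ = 194666.67 / 4628.32 = 42.06 mm
Ȳ = 92566.37 / 4628.32 = 20.00 mm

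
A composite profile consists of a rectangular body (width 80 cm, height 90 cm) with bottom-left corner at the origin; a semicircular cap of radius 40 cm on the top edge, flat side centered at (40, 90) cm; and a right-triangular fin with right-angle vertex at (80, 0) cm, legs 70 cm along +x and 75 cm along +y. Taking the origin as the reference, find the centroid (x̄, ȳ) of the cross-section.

rectangular body: A = 80 × 90 = 7200.00, centroid at (40.00, 45.00).
semicircular top: A = ½π·40² = 2513.27, centroid at (40.00, 106.98).
triangular fin: A = ½·70·75 = 2625.00, centroid at (103.33, 25.00).
ΣA = 12338.27 cm²
ΣAx̄ = (7200.00)(40.00) + (2513.27)(40.00) + (2625.00)(103.33) = 659780.96 cm³
ΣAȳ = (7200.00)(45.00) + (2513.27)(106.98) + (2625.00)(25.00) = 658486.34 cm³
x̄ = 659780.96 / 12338.27 = 53.47 cm
ȳ = 658486.34 / 12338.27 = 53.37 cm

x̄ = 53.47 cm, ȳ = 53.37 cm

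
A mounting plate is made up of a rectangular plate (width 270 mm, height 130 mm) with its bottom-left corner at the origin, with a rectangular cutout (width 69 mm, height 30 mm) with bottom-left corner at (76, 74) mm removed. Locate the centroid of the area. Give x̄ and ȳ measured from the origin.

x̄ = 136.54 mm, ȳ = 63.50 mm

plate: A = 270 × 130 = 35100.00, centroid at (135.00, 65.00).
hole: A = −(69 × 30) = -2070.00, centroid at (110.50, 89.00).
ΣA = 33030.00 mm², ΣAx̄ = 4509765.00 mm³, ΣAȳ = 2097270.00 mm³.
x̄ = 4509765.00/33030.00 = 136.54 mm; ȳ = 2097270.00/33030.00 = 63.50 mm.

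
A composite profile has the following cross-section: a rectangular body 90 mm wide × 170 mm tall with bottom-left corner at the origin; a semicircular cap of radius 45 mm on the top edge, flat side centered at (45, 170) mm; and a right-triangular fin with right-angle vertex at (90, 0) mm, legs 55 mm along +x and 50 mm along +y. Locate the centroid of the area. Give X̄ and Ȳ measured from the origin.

rectangular body: A = 90 × 170 = 15300.00, centroid at (45.00, 85.00).
semicircular top: A = ½π·45² = 3180.86, centroid at (45.00, 189.10).
triangular fin: A = ½·55·50 = 1375.00, centroid at (108.33, 16.67).
ΣA = 19855.86 mm², ΣAX̄ = 980597.15 mm³, ΣAȲ = 1924913.30 mm³.
X̄ = 980597.15/19855.86 = 49.39 mm; Ȳ = 1924913.30/19855.86 = 96.94 mm.

X̄ = 49.39 mm, Ȳ = 96.94 mm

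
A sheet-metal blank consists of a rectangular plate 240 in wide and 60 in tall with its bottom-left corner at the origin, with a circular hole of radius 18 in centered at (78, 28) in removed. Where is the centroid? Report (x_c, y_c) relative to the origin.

plate: A = 240 × 60 = 14400.00, centroid at (120.00, 30.00).
hole: A = −π·18² = -1017.88, centroid at (78.00, 28.00).
ΣA = 13382.12 in², ΣAx_c = 1648605.67 in³, ΣAy_c = 403499.47 in³.
x_c = 1648605.67/13382.12 = 123.19 in; y_c = 403499.47/13382.12 = 30.15 in.

x_c = 123.19 in, y_c = 30.15 in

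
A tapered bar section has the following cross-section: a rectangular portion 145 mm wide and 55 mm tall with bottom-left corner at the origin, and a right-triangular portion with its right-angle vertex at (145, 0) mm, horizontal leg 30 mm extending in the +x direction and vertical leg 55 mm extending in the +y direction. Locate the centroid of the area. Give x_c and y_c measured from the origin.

x_c = 80.23 mm, y_c = 26.64 mm

rectangular portion: A = 145 × 55 = 7975.00, centroid at (72.50, 27.50).
triangular portion: A = ½·30·55 = 825.00, centroid at (155.00, 18.33).
ΣA = 8800.00 mm², ΣAx_c = 706062.50 mm³, ΣAy_c = 234437.50 mm³.
x_c = 706062.50/8800.00 = 80.23 mm; y_c = 234437.50/8800.00 = 26.64 mm.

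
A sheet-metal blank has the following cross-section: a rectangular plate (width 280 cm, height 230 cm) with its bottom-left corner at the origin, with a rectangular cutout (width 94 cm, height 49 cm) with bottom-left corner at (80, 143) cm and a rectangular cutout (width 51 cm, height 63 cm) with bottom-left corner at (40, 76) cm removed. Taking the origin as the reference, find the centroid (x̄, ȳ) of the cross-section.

Part | A | x̄ᵢ | ȳᵢ | A·x̄ᵢ | A·ȳᵢ
plate | 64400.00 | 140.00 | 115.00 | 9016000.00 | 7406000.00
hole 1 | -4606.00 | 127.00 | 167.50 | -584962.00 | -771505.00
hole 2 | -3213.00 | 65.50 | 107.50 | -210451.50 | -345397.50
Σ | 56581.00 |  |  | 8220586.50 | 6289097.50
x̄ = 8220586.50 / 56581.00 = 145.29 cm
ȳ = 6289097.50 / 56581.00 = 111.15 cm

x̄ = 145.29 cm, ȳ = 111.15 cm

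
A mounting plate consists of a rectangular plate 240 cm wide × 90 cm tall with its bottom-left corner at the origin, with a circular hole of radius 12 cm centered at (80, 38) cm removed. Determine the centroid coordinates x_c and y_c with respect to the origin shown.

x_c = 120.86 cm, y_c = 45.15 cm

Part | A | x̄ᵢ | ȳᵢ | A·x̄ᵢ | A·ȳᵢ
plate | 21600.00 | 120.00 | 45.00 | 2592000.00 | 972000.00
hole | -452.39 | 80.00 | 38.00 | -36191.15 | -17190.80
Σ | 21147.61 |  |  | 2555808.85 | 954809.20
x_c = 2555808.85 / 21147.61 = 120.86 cm
y_c = 954809.20 / 21147.61 = 45.15 cm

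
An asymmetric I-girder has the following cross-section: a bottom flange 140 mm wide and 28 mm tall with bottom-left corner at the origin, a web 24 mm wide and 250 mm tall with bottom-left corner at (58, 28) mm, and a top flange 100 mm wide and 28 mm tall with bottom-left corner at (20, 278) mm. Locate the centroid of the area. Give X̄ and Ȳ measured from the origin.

bottom flange: A = 140 × 28 = 3920.00, centroid at (70.00, 14.00).
web: A = 24 × 250 = 6000.00, centroid at (70.00, 153.00).
top flange: A = 100 × 28 = 2800.00, centroid at (70.00, 292.00).
ΣA = 12720.00 mm², ΣAX̄ = 890400.00 mm³, ΣAȲ = 1790480.00 mm³.
X̄ = 890400.00/12720.00 = 70.00 mm; Ȳ = 1790480.00/12720.00 = 140.76 mm.

X̄ = 70.00 mm, Ȳ = 140.76 mm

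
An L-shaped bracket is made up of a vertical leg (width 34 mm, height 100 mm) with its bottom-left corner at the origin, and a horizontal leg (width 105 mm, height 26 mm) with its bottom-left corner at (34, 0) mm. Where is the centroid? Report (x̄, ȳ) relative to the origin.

vertical leg: A = 34 × 100 = 3400.00, centroid at (17.00, 50.00).
horizontal leg: A = 105 × 26 = 2730.00, centroid at (86.50, 13.00).
ΣA = 6130.00 mm², ΣAx̄ = 293945.00 mm³, ΣAȳ = 205490.00 mm³.
x̄ = 293945.00/6130.00 = 47.95 mm; ȳ = 205490.00/6130.00 = 33.52 mm.

x̄ = 47.95 mm, ȳ = 33.52 mm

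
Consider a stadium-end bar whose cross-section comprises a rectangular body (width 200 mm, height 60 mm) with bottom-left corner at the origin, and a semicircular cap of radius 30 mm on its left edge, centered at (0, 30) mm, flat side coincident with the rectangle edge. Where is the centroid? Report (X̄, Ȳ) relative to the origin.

X̄ = 88.12 mm, Ȳ = 30.00 mm

Part | A | x̄ᵢ | ȳᵢ | A·x̄ᵢ | A·ȳᵢ
rectangular body | 12000.00 | 100.00 | 30.00 | 1200000.00 | 360000.00
semicircular end | 1413.72 | -12.73 | 30.00 | -18000.00 | 42411.50
Σ | 13413.72 |  |  | 1182000.00 | 402411.50
X̄ = 1182000.00 / 13413.72 = 88.12 mm
Ȳ = 402411.50 / 13413.72 = 30.00 mm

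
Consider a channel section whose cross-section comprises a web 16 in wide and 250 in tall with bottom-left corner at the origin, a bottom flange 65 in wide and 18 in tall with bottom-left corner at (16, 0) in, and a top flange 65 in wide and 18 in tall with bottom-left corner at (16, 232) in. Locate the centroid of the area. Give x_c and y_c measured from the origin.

x_c = 22.95 in, y_c = 125.00 in

Part | A | x̄ᵢ | ȳᵢ | A·x̄ᵢ | A·ȳᵢ
web | 4000.00 | 8.00 | 125.00 | 32000.00 | 500000.00
bottom flange | 1170.00 | 48.50 | 9.00 | 56745.00 | 10530.00
top flange | 1170.00 | 48.50 | 241.00 | 56745.00 | 281970.00
Σ | 6340.00 |  |  | 145490.00 | 792500.00
x_c = 145490.00 / 6340.00 = 22.95 in
y_c = 792500.00 / 6340.00 = 125.00 in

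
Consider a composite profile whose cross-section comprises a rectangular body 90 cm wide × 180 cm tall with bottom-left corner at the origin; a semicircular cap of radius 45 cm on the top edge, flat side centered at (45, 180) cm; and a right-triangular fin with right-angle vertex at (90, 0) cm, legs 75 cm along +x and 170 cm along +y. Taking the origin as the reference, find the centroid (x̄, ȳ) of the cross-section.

Part | A | x̄ᵢ | ȳᵢ | A·x̄ᵢ | A·ȳᵢ
rectangular body | 16200.00 | 45.00 | 90.00 | 729000.00 | 1458000.00
semicircular top | 3180.86 | 45.00 | 199.10 | 143138.82 | 633305.26
triangular fin | 6375.00 | 115.00 | 56.67 | 733125.00 | 361250.00
Σ | 25755.86 |  |  | 1605263.82 | 2452555.26
x̄ = 1605263.82 / 25755.86 = 62.33 cm
ȳ = 2452555.26 / 25755.86 = 95.22 cm

x̄ = 62.33 cm, ȳ = 95.22 cm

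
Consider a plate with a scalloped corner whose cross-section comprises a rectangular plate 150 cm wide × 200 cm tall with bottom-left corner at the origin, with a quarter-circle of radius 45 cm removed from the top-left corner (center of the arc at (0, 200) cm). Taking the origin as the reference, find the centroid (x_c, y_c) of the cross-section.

x_c = 78.13 cm, y_c = 95.47 cm

plate: A = 150 × 200 = 30000.00, centroid at (75.00, 100.00).
removed quarter-circle: A = −¼π·45² = -1590.43, centroid at (19.10, 180.90).
ΣA = 28409.57 cm², ΣAx_c = 2219625.00 cm³, ΣAy_c = 2712288.74 cm³.
x_c = 2219625.00/28409.57 = 78.13 cm; y_c = 2712288.74/28409.57 = 95.47 cm.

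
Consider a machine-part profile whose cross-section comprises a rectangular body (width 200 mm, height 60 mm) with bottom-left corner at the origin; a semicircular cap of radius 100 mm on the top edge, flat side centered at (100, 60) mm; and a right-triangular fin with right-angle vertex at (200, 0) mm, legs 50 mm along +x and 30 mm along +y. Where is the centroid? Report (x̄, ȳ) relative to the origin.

Part | A | x̄ᵢ | ȳᵢ | A·x̄ᵢ | A·ȳᵢ
rectangular body | 12000.00 | 100.00 | 30.00 | 1200000.00 | 360000.00
semicircular top | 15707.96 | 100.00 | 102.44 | 1570796.33 | 1609144.46
triangular fin | 750.00 | 216.67 | 10.00 | 162500.00 | 7500.00
Σ | 28457.96 |  |  | 2933296.33 | 1976644.46
x̄ = 2933296.33 / 28457.96 = 103.07 mm
ȳ = 1976644.46 / 28457.96 = 69.46 mm

x̄ = 103.07 mm, ȳ = 69.46 mm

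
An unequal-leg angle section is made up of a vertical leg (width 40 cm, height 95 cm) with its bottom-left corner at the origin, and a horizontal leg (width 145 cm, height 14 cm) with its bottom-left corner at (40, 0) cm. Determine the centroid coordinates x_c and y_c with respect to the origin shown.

Part | A | x̄ᵢ | ȳᵢ | A·x̄ᵢ | A·ȳᵢ
vertical leg | 3800.00 | 20.00 | 47.50 | 76000.00 | 180500.00
horizontal leg | 2030.00 | 112.50 | 7.00 | 228375.00 | 14210.00
Σ | 5830.00 |  |  | 304375.00 | 194710.00
x_c = 304375.00 / 5830.00 = 52.21 cm
y_c = 194710.00 / 5830.00 = 33.40 cm

x_c = 52.21 cm, y_c = 33.40 cm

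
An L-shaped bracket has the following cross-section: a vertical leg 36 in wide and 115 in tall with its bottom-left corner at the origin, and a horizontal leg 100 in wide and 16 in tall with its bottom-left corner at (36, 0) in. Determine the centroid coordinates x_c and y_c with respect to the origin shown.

x_c = 36.95 in, y_c = 43.70 in

Part | A | x̄ᵢ | ȳᵢ | A·x̄ᵢ | A·ȳᵢ
vertical leg | 4140.00 | 18.00 | 57.50 | 74520.00 | 238050.00
horizontal leg | 1600.00 | 86.00 | 8.00 | 137600.00 | 12800.00
Σ | 5740.00 |  |  | 212120.00 | 250850.00
x_c = 212120.00 / 5740.00 = 36.95 in
y_c = 250850.00 / 5740.00 = 43.70 in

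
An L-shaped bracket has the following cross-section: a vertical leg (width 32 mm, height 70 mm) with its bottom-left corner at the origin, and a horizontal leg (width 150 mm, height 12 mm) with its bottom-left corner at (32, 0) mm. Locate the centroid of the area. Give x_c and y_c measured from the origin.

Part | A | x̄ᵢ | ȳᵢ | A·x̄ᵢ | A·ȳᵢ
vertical leg | 2240.00 | 16.00 | 35.00 | 35840.00 | 78400.00
horizontal leg | 1800.00 | 107.00 | 6.00 | 192600.00 | 10800.00
Σ | 4040.00 |  |  | 228440.00 | 89200.00
x_c = 228440.00 / 4040.00 = 56.54 mm
y_c = 89200.00 / 4040.00 = 22.08 mm

x_c = 56.54 mm, y_c = 22.08 mm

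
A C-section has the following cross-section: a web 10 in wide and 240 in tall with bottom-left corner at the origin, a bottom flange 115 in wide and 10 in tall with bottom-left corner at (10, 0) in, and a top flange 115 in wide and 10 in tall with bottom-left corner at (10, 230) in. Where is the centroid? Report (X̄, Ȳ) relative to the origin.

X̄ = 35.59 in, Ȳ = 120.00 in

Part | A | x̄ᵢ | ȳᵢ | A·x̄ᵢ | A·ȳᵢ
web | 2400.00 | 5.00 | 120.00 | 12000.00 | 288000.00
bottom flange | 1150.00 | 67.50 | 5.00 | 77625.00 | 5750.00
top flange | 1150.00 | 67.50 | 235.00 | 77625.00 | 270250.00
Σ | 4700.00 |  |  | 167250.00 | 564000.00
X̄ = 167250.00 / 4700.00 = 35.59 in
Ȳ = 564000.00 / 4700.00 = 120.00 in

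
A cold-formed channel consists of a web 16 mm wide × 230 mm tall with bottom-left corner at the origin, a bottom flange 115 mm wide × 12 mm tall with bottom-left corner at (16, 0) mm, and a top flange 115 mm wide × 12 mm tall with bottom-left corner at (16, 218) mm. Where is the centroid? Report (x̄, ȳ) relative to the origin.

x̄ = 36.07 mm, ȳ = 115.00 mm

Part | A | x̄ᵢ | ȳᵢ | A·x̄ᵢ | A·ȳᵢ
web | 3680.00 | 8.00 | 115.00 | 29440.00 | 423200.00
bottom flange | 1380.00 | 73.50 | 6.00 | 101430.00 | 8280.00
top flange | 1380.00 | 73.50 | 224.00 | 101430.00 | 309120.00
Σ | 6440.00 |  |  | 232300.00 | 740600.00
x̄ = 232300.00 / 6440.00 = 36.07 mm
ȳ = 740600.00 / 6440.00 = 115.00 mm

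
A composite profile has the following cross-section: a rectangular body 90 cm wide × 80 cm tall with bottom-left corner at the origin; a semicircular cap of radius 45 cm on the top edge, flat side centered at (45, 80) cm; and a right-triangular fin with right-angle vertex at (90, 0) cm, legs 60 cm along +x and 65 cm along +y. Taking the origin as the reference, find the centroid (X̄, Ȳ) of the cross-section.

rectangular body: A = 90 × 80 = 7200.00, centroid at (45.00, 40.00).
semicircular top: A = ½π·45² = 3180.86, centroid at (45.00, 99.10).
triangular fin: A = ½·60·65 = 1950.00, centroid at (110.00, 21.67).
ΣA = 12330.86 cm², ΣAX̄ = 681638.82 cm³, ΣAȲ = 645469.00 cm³.
X̄ = 681638.82/12330.86 = 55.28 cm; Ȳ = 645469.00/12330.86 = 52.35 cm.

X̄ = 55.28 cm, Ȳ = 52.35 cm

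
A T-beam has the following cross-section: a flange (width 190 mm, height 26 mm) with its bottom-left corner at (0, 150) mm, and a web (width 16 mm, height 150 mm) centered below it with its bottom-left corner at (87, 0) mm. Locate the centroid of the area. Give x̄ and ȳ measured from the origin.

x̄ = 95.00 mm, ȳ = 134.23 mm

web: A = 16 × 150 = 2400.00, centroid at (95.00, 75.00).
flange: A = 190 × 26 = 4940.00, centroid at (95.00, 163.00).
ΣA = 7340.00 mm², ΣAx̄ = 697300.00 mm³, ΣAȳ = 985220.00 mm³.
x̄ = 697300.00/7340.00 = 95.00 mm; ȳ = 985220.00/7340.00 = 134.23 mm.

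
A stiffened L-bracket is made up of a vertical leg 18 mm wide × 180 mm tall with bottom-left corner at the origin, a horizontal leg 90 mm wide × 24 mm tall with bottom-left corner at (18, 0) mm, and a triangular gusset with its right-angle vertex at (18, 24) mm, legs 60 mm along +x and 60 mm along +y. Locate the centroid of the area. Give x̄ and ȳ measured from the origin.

x̄ = 32.45 mm, ȳ = 55.10 mm

Part | A | x̄ᵢ | ȳᵢ | A·x̄ᵢ | A·ȳᵢ
vertical leg | 3240.00 | 9.00 | 90.00 | 29160.00 | 291600.00
horizontal leg | 2160.00 | 63.00 | 12.00 | 136080.00 | 25920.00
gusset | 1800.00 | 38.00 | 44.00 | 68400.00 | 79200.00
Σ | 7200.00 |  |  | 233640.00 | 396720.00
x̄ = 233640.00 / 7200.00 = 32.45 mm
ȳ = 396720.00 / 7200.00 = 55.10 mm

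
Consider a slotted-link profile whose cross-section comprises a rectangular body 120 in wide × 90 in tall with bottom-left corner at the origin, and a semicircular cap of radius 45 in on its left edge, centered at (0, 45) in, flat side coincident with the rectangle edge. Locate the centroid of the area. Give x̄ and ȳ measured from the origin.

x̄ = 42.00 in, ȳ = 45.00 in

rectangular body: A = 120 × 90 = 10800.00, centroid at (60.00, 45.00).
semicircular end: A = ½π·45² = 3180.86, centroid at (-19.10, 45.00).
ΣA = 13980.86 in², ΣAx̄ = 587250.00 in³, ΣAȳ = 629138.82 in³.
x̄ = 587250.00/13980.86 = 42.00 in; ȳ = 629138.82/13980.86 = 45.00 in.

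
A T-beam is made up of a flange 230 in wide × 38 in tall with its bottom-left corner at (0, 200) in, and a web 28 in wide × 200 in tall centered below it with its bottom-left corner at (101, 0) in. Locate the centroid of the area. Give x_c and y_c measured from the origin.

Part | A | x̄ᵢ | ȳᵢ | A·x̄ᵢ | A·ȳᵢ
web | 5600.00 | 115.00 | 100.00 | 644000.00 | 560000.00
flange | 8740.00 | 115.00 | 219.00 | 1005100.00 | 1914060.00
Σ | 14340.00 |  |  | 1649100.00 | 2474060.00
x_c = 1649100.00 / 14340.00 = 115.00 in
y_c = 2474060.00 / 14340.00 = 172.53 in

x_c = 115.00 in, y_c = 172.53 in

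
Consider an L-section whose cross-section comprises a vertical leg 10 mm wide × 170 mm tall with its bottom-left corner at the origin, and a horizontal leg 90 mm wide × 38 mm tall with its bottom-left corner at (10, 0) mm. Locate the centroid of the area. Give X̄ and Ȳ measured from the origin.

X̄ = 38.40 mm, Ȳ = 40.91 mm

vertical leg: A = 10 × 170 = 1700.00, centroid at (5.00, 85.00).
horizontal leg: A = 90 × 38 = 3420.00, centroid at (55.00, 19.00).
ΣA = 5120.00 mm²
ΣAX̄ = (1700.00)(5.00) + (3420.00)(55.00) = 196600.00 mm³
ΣAȲ = (1700.00)(85.00) + (3420.00)(19.00) = 209480.00 mm³
X̄ = 196600.00 / 5120.00 = 38.40 mm
Ȳ = 209480.00 / 5120.00 = 40.91 mm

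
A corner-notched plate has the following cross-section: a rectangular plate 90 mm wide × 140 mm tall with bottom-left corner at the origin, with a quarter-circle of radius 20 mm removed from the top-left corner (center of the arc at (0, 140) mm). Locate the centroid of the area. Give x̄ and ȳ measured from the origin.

plate: A = 90 × 140 = 12600.00, centroid at (45.00, 70.00).
removed quarter-circle: A = −¼π·20² = -314.16, centroid at (8.49, 131.51).
ΣA = 12285.84 mm²
ΣAx̄ = (12600.00)(45.00) + (-314.16)(8.49) = 564333.33 mm³
ΣAȳ = (12600.00)(70.00) + (-314.16)(131.51) = 840684.37 mm³
x̄ = 564333.33 / 12285.84 = 45.93 mm
ȳ = 840684.37 / 12285.84 = 68.43 mm

x̄ = 45.93 mm, ȳ = 68.43 mm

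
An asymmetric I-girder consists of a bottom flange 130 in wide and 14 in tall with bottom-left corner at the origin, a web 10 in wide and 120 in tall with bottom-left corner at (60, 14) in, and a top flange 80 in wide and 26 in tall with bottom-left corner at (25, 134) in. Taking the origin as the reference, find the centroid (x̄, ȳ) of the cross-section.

x̄ = 65.00 in, ȳ = 79.86 in

bottom flange: A = 130 × 14 = 1820.00, centroid at (65.00, 7.00).
web: A = 10 × 120 = 1200.00, centroid at (65.00, 74.00).
top flange: A = 80 × 26 = 2080.00, centroid at (65.00, 147.00).
ΣA = 5100.00 in², ΣAx̄ = 331500.00 in³, ΣAȳ = 407300.00 in³.
x̄ = 331500.00/5100.00 = 65.00 in; ȳ = 407300.00/5100.00 = 79.86 in.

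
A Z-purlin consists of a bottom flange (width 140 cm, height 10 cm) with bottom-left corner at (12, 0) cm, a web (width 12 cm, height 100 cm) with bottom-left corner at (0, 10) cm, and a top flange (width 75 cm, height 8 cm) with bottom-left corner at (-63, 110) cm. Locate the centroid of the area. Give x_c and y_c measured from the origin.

bottom flange: A = 140 × 10 = 1400.00, centroid at (82.00, 5.00).
web: A = 12 × 100 = 1200.00, centroid at (6.00, 60.00).
top flange: A = 75 × 8 = 600.00, centroid at (-25.50, 114.00).
ΣA = 3200.00 cm², ΣAx_c = 106700.00 cm³, ΣAy_c = 147400.00 cm³.
x_c = 106700.00/3200.00 = 33.34 cm; y_c = 147400.00/3200.00 = 46.06 cm.

x_c = 33.34 cm, y_c = 46.06 cm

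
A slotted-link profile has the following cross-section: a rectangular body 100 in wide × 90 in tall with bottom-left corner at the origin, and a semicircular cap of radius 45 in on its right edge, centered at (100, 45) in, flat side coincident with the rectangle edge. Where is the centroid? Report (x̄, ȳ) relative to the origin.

x̄ = 68.04 in, ȳ = 45.00 in

rectangular body: A = 100 × 90 = 9000.00, centroid at (50.00, 45.00).
semicircular end: A = ½π·45² = 3180.86, centroid at (119.10, 45.00).
ΣA = 12180.86 in², ΣAx̄ = 828836.26 in³, ΣAȳ = 548138.82 in³.
x̄ = 828836.26/12180.86 = 68.04 in; ȳ = 548138.82/12180.86 = 45.00 in.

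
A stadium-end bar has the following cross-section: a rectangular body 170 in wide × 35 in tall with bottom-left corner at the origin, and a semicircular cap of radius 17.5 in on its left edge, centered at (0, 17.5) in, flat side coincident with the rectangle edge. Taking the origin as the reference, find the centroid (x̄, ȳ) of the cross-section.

rectangular body: A = 170 × 35 = 5950.00, centroid at (85.00, 17.50).
semicircular end: A = ½π·17.5² = 481.06, centroid at (-7.43, 17.50).
ΣA = 6431.06 in², ΣAx̄ = 502177.08 in³, ΣAȳ = 112543.49 in³.
x̄ = 502177.08/6431.06 = 78.09 in; ȳ = 112543.49/6431.06 = 17.50 in.

x̄ = 78.09 in, ȳ = 17.50 in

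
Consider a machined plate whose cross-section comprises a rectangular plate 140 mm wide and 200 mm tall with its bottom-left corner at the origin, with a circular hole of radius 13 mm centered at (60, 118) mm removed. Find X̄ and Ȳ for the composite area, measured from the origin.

plate: A = 140 × 200 = 28000.00, centroid at (70.00, 100.00).
hole: A = −π·13² = -530.93, centroid at (60.00, 118.00).
ΣA = 27469.07 mm², ΣAX̄ = 1928144.25 mm³, ΣAȲ = 2737350.36 mm³.
X̄ = 1928144.25/27469.07 = 70.19 mm; Ȳ = 2737350.36/27469.07 = 99.65 mm.

X̄ = 70.19 mm, Ȳ = 99.65 mm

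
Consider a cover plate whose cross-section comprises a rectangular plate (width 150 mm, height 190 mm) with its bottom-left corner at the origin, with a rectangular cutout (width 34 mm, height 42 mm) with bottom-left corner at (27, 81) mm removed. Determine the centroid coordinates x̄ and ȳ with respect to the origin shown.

Part | A | x̄ᵢ | ȳᵢ | A·x̄ᵢ | A·ȳᵢ
plate | 28500.00 | 75.00 | 95.00 | 2137500.00 | 2707500.00
hole | -1428.00 | 44.00 | 102.00 | -62832.00 | -145656.00
Σ | 27072.00 |  |  | 2074668.00 | 2561844.00
x̄ = 2074668.00 / 27072.00 = 76.64 mm
ȳ = 2561844.00 / 27072.00 = 94.63 mm

x̄ = 76.64 mm, ȳ = 94.63 mm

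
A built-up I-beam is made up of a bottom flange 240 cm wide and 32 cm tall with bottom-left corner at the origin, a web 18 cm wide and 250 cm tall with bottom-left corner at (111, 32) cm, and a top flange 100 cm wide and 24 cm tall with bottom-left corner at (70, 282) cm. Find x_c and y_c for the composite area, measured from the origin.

bottom flange: A = 240 × 32 = 7680.00, centroid at (120.00, 16.00).
web: A = 18 × 250 = 4500.00, centroid at (120.00, 157.00).
top flange: A = 100 × 24 = 2400.00, centroid at (120.00, 294.00).
ΣA = 14580.00 cm², ΣAx_c = 1749600.00 cm³, ΣAy_c = 1534980.00 cm³.
x_c = 1749600.00/14580.00 = 120.00 cm; y_c = 1534980.00/14580.00 = 105.28 cm.

x_c = 120.00 cm, y_c = 105.28 cm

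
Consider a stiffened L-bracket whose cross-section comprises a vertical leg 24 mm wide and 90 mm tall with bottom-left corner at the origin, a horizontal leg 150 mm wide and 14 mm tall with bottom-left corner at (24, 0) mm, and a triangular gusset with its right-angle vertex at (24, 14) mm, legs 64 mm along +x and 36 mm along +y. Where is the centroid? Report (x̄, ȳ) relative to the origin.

vertical leg: A = 24 × 90 = 2160.00, centroid at (12.00, 45.00).
horizontal leg: A = 150 × 14 = 2100.00, centroid at (99.00, 7.00).
gusset: A = ½·64·36 = 1152.00, centroid at (45.33, 26.00).
ΣA = 5412.00 mm²
ΣAx̄ = (2160.00)(12.00) + (2100.00)(99.00) + (1152.00)(45.33) = 286044.00 mm³
ΣAȳ = (2160.00)(45.00) + (2100.00)(7.00) + (1152.00)(26.00) = 141852.00 mm³
x̄ = 286044.00 / 5412.00 = 52.85 mm
ȳ = 141852.00 / 5412.00 = 26.21 mm

x̄ = 52.85 mm, ȳ = 26.21 mm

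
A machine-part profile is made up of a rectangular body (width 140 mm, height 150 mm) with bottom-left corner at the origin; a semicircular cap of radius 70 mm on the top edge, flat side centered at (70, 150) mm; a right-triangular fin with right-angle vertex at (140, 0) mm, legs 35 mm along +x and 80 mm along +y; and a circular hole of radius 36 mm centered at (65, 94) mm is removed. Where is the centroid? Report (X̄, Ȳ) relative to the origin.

X̄ = 75.18 mm, Ȳ = 100.39 mm

rectangular body: A = 140 × 150 = 21000.00, centroid at (70.00, 75.00).
semicircular top: A = ½π·70² = 7696.90, centroid at (70.00, 179.71).
triangular fin: A = ½·35·80 = 1400.00, centroid at (151.67, 26.67).
hole: A = −π·36² = -4071.50, centroid at (65.00, 94.00).
ΣA = 26025.40 mm², ΣAX̄ = 1956468.71 mm³, ΣAȲ = 2612813.92 mm³.
X̄ = 1956468.71/26025.40 = 75.18 mm; Ȳ = 2612813.92/26025.40 = 100.39 mm.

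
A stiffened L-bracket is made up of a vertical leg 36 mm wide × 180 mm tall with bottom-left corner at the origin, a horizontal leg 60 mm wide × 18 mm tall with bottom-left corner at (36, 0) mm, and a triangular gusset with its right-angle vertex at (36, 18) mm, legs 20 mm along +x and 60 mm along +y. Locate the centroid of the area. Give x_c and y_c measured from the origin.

vertical leg: A = 36 × 180 = 6480.00, centroid at (18.00, 90.00).
horizontal leg: A = 60 × 18 = 1080.00, centroid at (66.00, 9.00).
gusset: A = ½·20·60 = 600.00, centroid at (42.67, 38.00).
ΣA = 8160.00 mm², ΣAx_c = 213520.00 mm³, ΣAy_c = 615720.00 mm³.
x_c = 213520.00/8160.00 = 26.17 mm; y_c = 615720.00/8160.00 = 75.46 mm.

x_c = 26.17 mm, y_c = 75.46 mm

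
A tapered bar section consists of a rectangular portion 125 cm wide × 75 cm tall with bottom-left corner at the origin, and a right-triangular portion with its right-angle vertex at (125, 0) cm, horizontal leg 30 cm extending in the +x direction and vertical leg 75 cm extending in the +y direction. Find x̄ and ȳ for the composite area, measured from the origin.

x̄ = 70.27 cm, ȳ = 36.16 cm

rectangular portion: A = 125 × 75 = 9375.00, centroid at (62.50, 37.50).
triangular portion: A = ½·30·75 = 1125.00, centroid at (135.00, 25.00).
ΣA = 10500.00 cm²
ΣAx̄ = (9375.00)(62.50) + (1125.00)(135.00) = 737812.50 cm³
ΣAȳ = (9375.00)(37.50) + (1125.00)(25.00) = 379687.50 cm³
x̄ = 737812.50 / 10500.00 = 70.27 cm
ȳ = 379687.50 / 10500.00 = 36.16 cm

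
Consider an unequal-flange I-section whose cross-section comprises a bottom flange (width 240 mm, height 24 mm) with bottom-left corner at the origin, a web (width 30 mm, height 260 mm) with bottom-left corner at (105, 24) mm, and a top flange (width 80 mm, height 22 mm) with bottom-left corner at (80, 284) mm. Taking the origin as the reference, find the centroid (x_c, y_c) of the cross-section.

bottom flange: A = 240 × 24 = 5760.00, centroid at (120.00, 12.00).
web: A = 30 × 260 = 7800.00, centroid at (120.00, 154.00).
top flange: A = 80 × 22 = 1760.00, centroid at (120.00, 295.00).
ΣA = 15320.00 mm², ΣAx_c = 1838400.00 mm³, ΣAy_c = 1789520.00 mm³.
x_c = 1838400.00/15320.00 = 120.00 mm; y_c = 1789520.00/15320.00 = 116.81 mm.

x_c = 120.00 mm, y_c = 116.81 mm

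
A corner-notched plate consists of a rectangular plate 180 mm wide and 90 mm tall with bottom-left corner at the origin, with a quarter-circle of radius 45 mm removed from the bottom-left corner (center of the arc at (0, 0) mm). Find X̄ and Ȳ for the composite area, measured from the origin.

X̄ = 97.72 mm, Ȳ = 47.82 mm

Part | A | x̄ᵢ | ȳᵢ | A·x̄ᵢ | A·ȳᵢ
plate | 16200.00 | 90.00 | 45.00 | 1458000.00 | 729000.00
removed quarter-circle | -1590.43 | 19.10 | 19.10 | -30375.00 | -30375.00
Σ | 14609.57 |  |  | 1427625.00 | 698625.00
X̄ = 1427625.00 / 14609.57 = 97.72 mm
Ȳ = 698625.00 / 14609.57 = 47.82 mm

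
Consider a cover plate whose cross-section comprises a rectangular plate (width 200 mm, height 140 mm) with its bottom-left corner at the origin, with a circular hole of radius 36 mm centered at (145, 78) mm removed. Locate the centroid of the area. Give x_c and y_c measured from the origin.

plate: A = 200 × 140 = 28000.00, centroid at (100.00, 70.00).
hole: A = −π·36² = -4071.50, centroid at (145.00, 78.00).
ΣA = 23928.50 mm²
ΣAx_c = (28000.00)(100.00) + (-4071.50)(145.00) = 2209631.91 mm³
ΣAy_c = (28000.00)(70.00) + (-4071.50)(78.00) = 1642422.68 mm³
x_c = 2209631.91 / 23928.50 = 92.34 mm
y_c = 1642422.68 / 23928.50 = 68.64 mm

x_c = 92.34 mm, y_c = 68.64 mm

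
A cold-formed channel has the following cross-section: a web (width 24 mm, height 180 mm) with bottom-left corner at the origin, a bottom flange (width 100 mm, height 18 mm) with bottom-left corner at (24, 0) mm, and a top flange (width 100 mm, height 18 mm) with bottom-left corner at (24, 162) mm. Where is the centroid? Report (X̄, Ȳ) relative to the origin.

web: A = 24 × 180 = 4320.00, centroid at (12.00, 90.00).
bottom flange: A = 100 × 18 = 1800.00, centroid at (74.00, 9.00).
top flange: A = 100 × 18 = 1800.00, centroid at (74.00, 171.00).
ΣA = 7920.00 mm², ΣAX̄ = 318240.00 mm³, ΣAȲ = 712800.00 mm³.
X̄ = 318240.00/7920.00 = 40.18 mm; Ȳ = 712800.00/7920.00 = 90.00 mm.

X̄ = 40.18 mm, Ȳ = 90.00 mm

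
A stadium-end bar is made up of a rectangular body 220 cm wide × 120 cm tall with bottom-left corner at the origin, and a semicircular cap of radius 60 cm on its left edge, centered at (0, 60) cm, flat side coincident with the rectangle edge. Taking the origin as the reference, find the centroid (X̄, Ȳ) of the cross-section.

Part | A | x̄ᵢ | ȳᵢ | A·x̄ᵢ | A·ȳᵢ
rectangular body | 26400.00 | 110.00 | 60.00 | 2904000.00 | 1584000.00
semicircular end | 5654.87 | -25.46 | 60.00 | -144000.00 | 339292.01
Σ | 32054.87 |  |  | 2760000.00 | 1923292.01
X̄ = 2760000.00 / 32054.87 = 86.10 cm
Ȳ = 1923292.01 / 32054.87 = 60.00 cm

X̄ = 86.10 cm, Ȳ = 60.00 cm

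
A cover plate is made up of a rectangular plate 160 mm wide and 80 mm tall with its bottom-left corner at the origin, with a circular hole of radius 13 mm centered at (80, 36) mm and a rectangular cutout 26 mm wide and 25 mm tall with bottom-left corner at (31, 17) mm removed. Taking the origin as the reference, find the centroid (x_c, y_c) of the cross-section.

plate: A = 160 × 80 = 12800.00, centroid at (80.00, 40.00).
hole 1: A = −π·13² = -530.93, centroid at (80.00, 36.00).
hole 2: A = −(26 × 25) = -650.00, centroid at (44.00, 29.50).
ΣA = 11619.07 mm², ΣAx_c = 952925.67 mm³, ΣAy_c = 473711.55 mm³.
x_c = 952925.67/11619.07 = 82.01 mm; y_c = 473711.55/11619.07 = 40.77 mm.

x_c = 82.01 mm, y_c = 40.77 mm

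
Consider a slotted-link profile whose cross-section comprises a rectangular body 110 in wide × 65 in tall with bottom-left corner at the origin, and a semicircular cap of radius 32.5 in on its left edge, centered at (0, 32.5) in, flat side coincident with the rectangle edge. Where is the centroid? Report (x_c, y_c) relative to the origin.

rectangular body: A = 110 × 65 = 7150.00, centroid at (55.00, 32.50).
semicircular end: A = ½π·32.5² = 1659.15, centroid at (-13.79, 32.50).
ΣA = 8809.15 in²
ΣAx_c = (7150.00)(55.00) + (1659.15)(-13.79) = 370364.58 in³
ΣAy_c = (7150.00)(32.50) + (1659.15)(32.50) = 286297.49 in³
x_c = 370364.58 / 8809.15 = 42.04 in
y_c = 286297.49 / 8809.15 = 32.50 in

x_c = 42.04 in, y_c = 32.50 in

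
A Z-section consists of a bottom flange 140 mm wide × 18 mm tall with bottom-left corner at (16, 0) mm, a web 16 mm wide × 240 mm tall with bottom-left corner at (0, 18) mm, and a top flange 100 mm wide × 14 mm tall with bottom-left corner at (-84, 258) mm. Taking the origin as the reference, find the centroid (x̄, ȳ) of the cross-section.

x̄ = 25.75 mm, ȳ = 119.02 mm

bottom flange: A = 140 × 18 = 2520.00, centroid at (86.00, 9.00).
web: A = 16 × 240 = 3840.00, centroid at (8.00, 138.00).
top flange: A = 100 × 14 = 1400.00, centroid at (-34.00, 265.00).
ΣA = 7760.00 mm²
ΣAx̄ = (2520.00)(86.00) + (3840.00)(8.00) + (1400.00)(-34.00) = 199840.00 mm³
ΣAȳ = (2520.00)(9.00) + (3840.00)(138.00) + (1400.00)(265.00) = 923600.00 mm³
x̄ = 199840.00 / 7760.00 = 25.75 mm
ȳ = 923600.00 / 7760.00 = 119.02 mm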